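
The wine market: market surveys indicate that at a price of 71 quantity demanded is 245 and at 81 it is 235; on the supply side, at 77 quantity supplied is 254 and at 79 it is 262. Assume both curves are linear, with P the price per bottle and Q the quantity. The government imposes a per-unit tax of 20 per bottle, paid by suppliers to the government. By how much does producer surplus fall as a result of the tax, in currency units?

Demand slope: (235 − 245)/(81 − 71) = -1, so Qd = 316 − P.
Supply slope: (262 − 254)/(79 − 77) = 4, so Qs = 4P − 54.
Without the tax, 316 − P = 4P − 54 gives 5P = 370, so P* = 74 and Q* = 242.
With the tax collected from suppliers, supply shifts: Qs = 4(P − 20) − 54.
New equilibrium: buyers pay 90, suppliers receive 70, Q = 226. (Wedge: Pb − Ps = 20.)
ΔPS is the trapezoid between Q = 226 and Q = 242 of height 4: ½ · (242 + 226) · 4 = 936.

Producer surplus falls by 936.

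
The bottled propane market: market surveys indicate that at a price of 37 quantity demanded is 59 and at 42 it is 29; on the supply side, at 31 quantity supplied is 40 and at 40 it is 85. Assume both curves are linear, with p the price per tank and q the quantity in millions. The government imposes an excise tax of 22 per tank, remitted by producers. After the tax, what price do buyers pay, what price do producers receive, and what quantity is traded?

Buyers pay 46; producers receive 24; quantity = 5.

Demand slope: (29 − 59)/(42 − 37) = -6, so qd = 281 − 6p.
Supply slope: (85 − 40)/(40 − 31) = 5, so qs = 5p − 115.
Without the tax, 281 − 6p = 5p − 115 gives 11p = 396, so p* = 36 and q* = 65.
With the tax collected from producers, supply shifts: qs = 5(p − 22) − 115.
Solving gives q = 5 with buyers paying 46 and producers receiving 24 (the 22 wedge).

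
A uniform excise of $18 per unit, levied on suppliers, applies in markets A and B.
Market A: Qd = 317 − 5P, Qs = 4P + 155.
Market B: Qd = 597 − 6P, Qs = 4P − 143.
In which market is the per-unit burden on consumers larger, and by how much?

Market A, by $0.8.

Market A: pre-tax P* = $18, Q* = 227; post-tax Q = 187; per-unit burden on consumers = $8.
Market B: pre-tax P* = $74, Q* = 153; post-tax Q = 109.8; per-unit burden on consumers = $7.2.
Difference: $8 vs $7.2 → market A is larger by $0.8.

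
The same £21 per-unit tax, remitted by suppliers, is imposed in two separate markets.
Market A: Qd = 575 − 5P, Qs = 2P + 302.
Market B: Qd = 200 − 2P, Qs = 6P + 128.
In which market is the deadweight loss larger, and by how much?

Market A: pre-tax P* = £39, Q* = 380; post-tax Q = 350; deadweight loss = £315.
Market B: pre-tax P* = £9, Q* = 182; post-tax Q = 150.5; deadweight loss = £330.75.
Difference: £315 vs £330.75 → market B is larger by £15.75.

Market B, by £15.75.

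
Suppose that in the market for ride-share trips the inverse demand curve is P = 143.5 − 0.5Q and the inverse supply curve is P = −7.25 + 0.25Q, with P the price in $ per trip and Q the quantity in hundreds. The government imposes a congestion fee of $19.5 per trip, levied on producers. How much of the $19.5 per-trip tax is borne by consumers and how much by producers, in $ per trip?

Inverting to Q(P) form: Qd = 287 − 2P; Qs = 4P + 29.
Before the tax: set 287 − 2P = 4P + 29 → P* = $43, Q* = 201.
With the tax collected from producers, supply shifts: Qs = 4(P − 19.5) + 29.
Solving gives Q = 175 with consumers paying $56 and producers receiving $36.5 (the $19.5 wedge).
Burden on consumers: $13; on producers: $6.5. (They sum to $19.5.)
The less price-elastic side of the market bears the larger share of a per-unit tax.

Consumers bear $13 per trip; producers bear $6.5 per trip.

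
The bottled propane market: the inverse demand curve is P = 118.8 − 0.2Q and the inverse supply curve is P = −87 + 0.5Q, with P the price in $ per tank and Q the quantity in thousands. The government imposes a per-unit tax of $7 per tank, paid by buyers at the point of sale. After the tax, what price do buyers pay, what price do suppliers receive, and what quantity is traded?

Rewrite in direct form: Qd = 594 − 5P and Qs = 2P + 174.
Before the tax: set 594 − 5P = 2P + 174 → P* = $60, Q* = 294.
With the tax collected from buyers, demand (in seller-price terms) shifts: Qd = 594 − 5(P + 7).
New equilibrium: buyers pay $62, suppliers receive $55, Q = 284. (Wedge: Pb − Ps = 7.)
The less price-elastic side of the market bears the larger share of a per-unit tax.

Buyers pay $62; suppliers receive $55; quantity = 284.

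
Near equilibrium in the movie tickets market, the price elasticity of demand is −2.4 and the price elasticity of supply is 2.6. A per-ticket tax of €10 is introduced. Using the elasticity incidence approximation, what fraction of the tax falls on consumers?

Consumers' share ≈ 0.52.

Incidence ratio: consumers' share ≈ εs / (εs + |εd|) = 2.6 / (2.6 + 2.4) = 0.52.
Supply is the more elastic side, so consumers bear the larger share.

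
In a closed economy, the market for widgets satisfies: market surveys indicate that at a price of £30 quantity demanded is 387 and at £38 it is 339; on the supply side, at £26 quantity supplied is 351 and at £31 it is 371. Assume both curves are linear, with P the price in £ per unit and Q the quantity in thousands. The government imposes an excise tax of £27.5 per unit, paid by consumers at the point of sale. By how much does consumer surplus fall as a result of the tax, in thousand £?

Demand slope: (339 − 387)/(38 − 30) = -6, so Qd = 567 − 6P.
Supply slope: (371 − 351)/(31 − 26) = 4, so Qs = 4P + 247.
Before the tax: set 567 − 6P = 4P + 247 → P* = £32, Q* = 375.
With the tax collected from consumers, demand (in seller-price terms) shifts: Qd = 567 − 6(P + 27.5).
Solving gives Q = 309 with consumers paying £43 and producers receiving £15.5 (the £27.5 wedge).
ΔCS is the trapezoid between Q = 309 and Q = 375 of height £11: ½ · (375 + 309) · 11 = £3762.

Consumer surplus falls by £3762 thousand.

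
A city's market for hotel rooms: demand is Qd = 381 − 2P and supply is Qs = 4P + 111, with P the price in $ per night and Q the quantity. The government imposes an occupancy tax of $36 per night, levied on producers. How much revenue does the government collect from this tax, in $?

Without the tax, 381 − 2P = 4P + 111 gives 6P = 270, so P* = $45 and Q* = 291.
With the tax collected from producers, supply shifts: Qs = 4(P − 36) + 111.
New equilibrium: buyers pay $69, producers receive $33, Q = 243. (Wedge: Pb − Ps = 36.)
Revenue = t · Q = 36 · 243 = $8748.

Tax revenue = $8748.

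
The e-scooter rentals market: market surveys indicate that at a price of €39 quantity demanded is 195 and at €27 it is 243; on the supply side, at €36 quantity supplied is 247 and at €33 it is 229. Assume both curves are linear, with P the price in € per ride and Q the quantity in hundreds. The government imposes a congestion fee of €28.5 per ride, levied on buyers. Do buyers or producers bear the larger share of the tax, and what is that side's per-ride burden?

Demand slope: (243 − 195)/(27 − 39) = -4, so Qd = 351 − 4P.
Supply slope: (229 − 247)/(33 − 36) = 6, so Qs = 6P + 31.
Without the tax, 351 − 4P = 6P + 31 gives 10P = 320, so P* = €32 and Q* = 223.
With the tax collected from buyers, demand (in seller-price terms) shifts: Qd = 351 − 4(P + 28.5).
New equilibrium: buyers pay €49.1, producers receive €20.6, Q = 154.6. (Wedge: Pb − Ps = 28.5.)
Per-ride burden: buyers €17.1, producers €11.4.
Buyers take the larger share because demand is less price-elastic here (demand slope 4 vs supply slope 6).
The less price-elastic side of the market bears the larger share of a per-unit tax.

Buyers bear the larger share: €17.1 per ride.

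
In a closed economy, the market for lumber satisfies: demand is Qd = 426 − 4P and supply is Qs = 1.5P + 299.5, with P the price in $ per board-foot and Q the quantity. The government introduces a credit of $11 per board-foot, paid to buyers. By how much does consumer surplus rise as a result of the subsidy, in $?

Consumer surplus rises by $1020.

Before the subsidy: set 426 − 4P = 1.5P + 299.5 → P* = $23, Q* = 334.
With a per-unit subsidy paid to buyers, each effectively pays P − 11, so demand becomes Qd = 426 − 4(P − 11).
Solving gives Q = 346 with buyers paying $20 and producers receiving $31 (the $11 wedge).
ΔCS is the trapezoid between Q = 346 and Q = 334 of height $3: ½ · (334 + 346) · 3 = $1020.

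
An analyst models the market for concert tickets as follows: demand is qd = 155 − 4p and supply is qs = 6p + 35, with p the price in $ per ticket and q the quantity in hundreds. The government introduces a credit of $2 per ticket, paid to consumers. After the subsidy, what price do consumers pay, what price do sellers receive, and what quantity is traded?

Before the subsidy: set 155 − 4p = 6p + 35 → p* = $12, q* = 107.
With a per-unit subsidy paid to consumers, each effectively pays p − 2, so demand becomes qd = 155 − 4(p − 2).
New equilibrium: consumers pay $10.8, sellers receive $12.8, q = 111.8. (Wedge: pb − ps = −2.)

Consumers pay $10.8; sellers receive $12.8; quantity = 111.8.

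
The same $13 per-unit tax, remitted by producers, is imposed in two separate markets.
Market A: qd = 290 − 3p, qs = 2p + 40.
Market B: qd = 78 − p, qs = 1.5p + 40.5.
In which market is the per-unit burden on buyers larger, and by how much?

Market A: pre-tax p* = $50, q* = 140; post-tax q = 124.4; per-unit burden on buyers = $5.2.
Market B: pre-tax p* = $15, q* = 63; post-tax q = 55.2; per-unit burden on buyers = $7.8.
Difference: $5.2 vs $7.8 → market B is larger by $2.6.

Market B, by $2.6.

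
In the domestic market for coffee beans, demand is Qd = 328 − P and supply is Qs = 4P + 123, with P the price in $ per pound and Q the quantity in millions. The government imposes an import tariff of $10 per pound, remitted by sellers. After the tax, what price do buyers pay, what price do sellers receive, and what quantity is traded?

Without the tax, 328 − P = 4P + 123 gives 5P = 205, so P* = $41 and Q* = 287.
With the tax collected from sellers, supply shifts: Qs = 4(P − 10) + 123.
Solving gives Q = 279 with buyers paying $49 and sellers receiving $39 (the $10 wedge).
The less price-elastic side of the market bears the larger share of a per-unit tax.

Buyers pay $49; sellers receive $39; quantity = 279.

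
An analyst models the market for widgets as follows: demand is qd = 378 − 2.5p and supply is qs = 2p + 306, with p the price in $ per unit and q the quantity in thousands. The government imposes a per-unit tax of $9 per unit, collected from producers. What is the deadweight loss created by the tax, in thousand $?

Without the tax, 378 − 2.5p = 2p + 306 gives 4.5p = 72, so p* = $16 and q* = 338.
With the tax collected from producers, supply shifts: qs = 2(p − 9) + 306.
Solving gives q = 328 with consumers paying $20 and producers receiving $11 (the $9 wedge).
Quantity falls by |ΔQ| = |338 − 328| = 10.
DWL = ½ · t · |ΔQ| = ½ · 9 · 10 = $45.

Deadweight loss = $45 thousand.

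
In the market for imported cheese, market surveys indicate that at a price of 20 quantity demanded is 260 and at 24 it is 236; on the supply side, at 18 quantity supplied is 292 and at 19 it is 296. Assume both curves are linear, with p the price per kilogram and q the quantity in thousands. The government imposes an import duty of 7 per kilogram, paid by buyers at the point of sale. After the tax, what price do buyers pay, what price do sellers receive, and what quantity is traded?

Buyers pay 18.8; sellers receive 11.8; quantity = 267.2.

Demand slope: (236 − 260)/(24 − 20) = -6, so qd = 380 − 6p.
Supply slope: (296 − 292)/(19 − 18) = 4, so qs = 4p + 220.
Before the tax: set 380 − 6p = 4p + 220 → p* = 16, q* = 284.
With the tax collected from buyers, demand (in seller-price terms) shifts: qd = 380 − 6(p + 7).
Solving gives q = 267.2 with buyers paying 18.8 and sellers receiving 11.8 (the 7 wedge).
The less price-elastic side of the market bears the larger share of a per-unit tax.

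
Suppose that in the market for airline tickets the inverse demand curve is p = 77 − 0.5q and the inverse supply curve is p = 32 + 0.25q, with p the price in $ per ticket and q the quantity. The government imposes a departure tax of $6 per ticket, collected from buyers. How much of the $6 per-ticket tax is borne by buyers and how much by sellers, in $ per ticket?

Buyers bear $4 per ticket; sellers bear $2 per ticket.

Inverting to q(p) form: qd = 154 − 2p; qs = 4p − 128.
Before the tax: set 154 − 2p = 4p − 128 → p* = $47, q* = 60.
With the tax collected from buyers, demand (in seller-price terms) shifts: qd = 154 − 2(p + 6).
New equilibrium: buyers pay $51, sellers receive $45, q = 52. (Wedge: pb − ps = 6.)
Burden on buyers: $4; on sellers: $2. (They sum to $6.)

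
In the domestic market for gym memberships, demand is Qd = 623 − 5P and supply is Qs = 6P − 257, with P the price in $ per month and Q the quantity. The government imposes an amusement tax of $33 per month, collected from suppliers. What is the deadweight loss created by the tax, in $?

Without the tax, 623 − 5P = 6P − 257 gives 11P = 880, so P* = $80 and Q* = 223.
With the tax collected from suppliers, supply shifts: Qs = 6(P − 33) − 257.
New equilibrium: consumers pay $98, suppliers receive $65, Q = 133. (Wedge: Pb − Ps = 33.)
Quantity falls by |ΔQ| = |223 − 133| = 90.
DWL = ½ · t · |ΔQ| = ½ · 33 · 90 = $1485.

Deadweight loss = $1485.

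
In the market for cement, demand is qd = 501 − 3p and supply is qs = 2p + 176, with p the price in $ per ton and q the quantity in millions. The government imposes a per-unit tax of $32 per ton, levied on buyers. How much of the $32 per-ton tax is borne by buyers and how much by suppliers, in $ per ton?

Without the tax, 501 − 3p = 2p + 176 gives 5p = 325, so p* = $65 and q* = 306.
With the tax collected from buyers, demand (in seller-price terms) shifts: qd = 501 − 3(p + 32).
New equilibrium: buyers pay $77.8, suppliers receive $45.8, q = 267.6. (Wedge: pb − ps = 32.)
Burden on buyers: $12.8; on suppliers: $19.2. (They sum to $32.)

Buyers bear $12.8 per ton; suppliers bear $19.2 per ton.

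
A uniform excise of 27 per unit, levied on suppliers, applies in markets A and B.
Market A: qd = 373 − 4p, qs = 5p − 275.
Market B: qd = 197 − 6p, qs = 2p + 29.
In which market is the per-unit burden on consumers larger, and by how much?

Market A: pre-tax p* = 72, q* = 85; post-tax q = 25; per-unit burden on consumers = 15.
Market B: pre-tax p* = 21, q* = 71; post-tax q = 30.5; per-unit burden on consumers = 6.75.
Difference: 15 vs 6.75 → market A is larger by 8.25.

Market A, by 8.25.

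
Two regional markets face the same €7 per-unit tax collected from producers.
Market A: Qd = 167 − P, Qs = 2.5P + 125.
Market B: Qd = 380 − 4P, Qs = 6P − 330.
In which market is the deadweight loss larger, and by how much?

Market A: pre-tax P* = €12, Q* = 155; post-tax Q = 150; deadweight loss = €17.5.
Market B: pre-tax P* = €71, Q* = 96; post-tax Q = 79.2; deadweight loss = €58.8.
Difference: €17.5 vs €58.8 → market B is larger by €41.3.

Market B, by €41.3.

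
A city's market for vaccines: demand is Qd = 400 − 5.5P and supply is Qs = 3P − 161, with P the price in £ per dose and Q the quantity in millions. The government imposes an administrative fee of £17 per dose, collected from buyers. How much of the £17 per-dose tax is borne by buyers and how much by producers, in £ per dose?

Buyers bear £6 per dose; producers bear £11 per dose.

Before the tax: set 400 − 5.5P = 3P − 161 → P* = £66, Q* = 37.
With the tax collected from buyers, demand (in seller-price terms) shifts: Qd = 400 − 5.5(P + 17).
New equilibrium: buyers pay £72, producers receive £55, Q = 4. (Wedge: Pb − Ps = 17.)
Burden on buyers: £6; on producers: £11. (They sum to £17.)
The less price-elastic side of the market bears the larger share of a per-unit tax.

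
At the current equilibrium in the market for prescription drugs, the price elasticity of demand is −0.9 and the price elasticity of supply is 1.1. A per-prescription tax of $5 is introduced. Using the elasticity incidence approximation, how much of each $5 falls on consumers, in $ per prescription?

Incidence ratio: consumers' share ≈ εs / (εs + |εd|) = 1.1 / (1.1 + 0.9) = 0.55.
So consumers bear ≈ 0.55 × $5 = $2.75; suppliers bear $2.25.

Consumers bear ≈ $2.75 per prescription.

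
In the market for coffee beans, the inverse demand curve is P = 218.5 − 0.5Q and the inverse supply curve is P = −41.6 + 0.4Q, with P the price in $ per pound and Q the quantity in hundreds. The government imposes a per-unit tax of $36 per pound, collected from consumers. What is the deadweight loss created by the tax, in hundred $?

Deadweight loss = $720 hundred.

Rewrite in direct form: Qd = 437 − 2P and Qs = 2.5P + 104.
Before the tax: set 437 − 2P = 2.5P + 104 → P* = $74, Q* = 289.
With the tax collected from consumers, demand (in seller-price terms) shifts: Qd = 437 − 2(P + 36).
Solving gives Q = 249 with consumers paying $94 and sellers receiving $58 (the $36 wedge).
Quantity falls by |ΔQ| = |289 − 249| = 40.
DWL = ½ · t · |ΔQ| = ½ · 36 · 40 = $720.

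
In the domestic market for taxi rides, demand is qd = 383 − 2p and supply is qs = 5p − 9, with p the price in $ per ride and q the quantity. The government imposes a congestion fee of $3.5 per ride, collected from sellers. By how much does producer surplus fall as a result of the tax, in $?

Producer surplus falls by $268.5.

Without the tax, 383 − 2p = 5p − 9 gives 7p = 392, so p* = $56 and q* = 271.
With the tax collected from sellers, supply shifts: qs = 5(p − 3.5) − 9.
New equilibrium: consumers pay $58.5, sellers receive $55, q = 266. (Wedge: pb − ps = 3.5.)
ΔPS is the trapezoid between Q = 266 and Q = 271 of height $1: ½ · (271 + 266) · 1 = $268.5.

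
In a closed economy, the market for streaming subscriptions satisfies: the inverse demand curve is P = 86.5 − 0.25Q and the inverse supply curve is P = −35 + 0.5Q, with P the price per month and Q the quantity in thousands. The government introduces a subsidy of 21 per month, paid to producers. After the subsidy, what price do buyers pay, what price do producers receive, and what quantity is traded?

Buyers pay 39; producers receive 60; quantity = 190.

Inverting to Q(P) form: Qd = 346 − 4P; Qs = 2P + 70.
Without the subsidy, 346 − 4P = 2P + 70 gives 6P = 276, so P* = 46 and Q* = 162.
With a per-unit subsidy paid to producers, each receives P + 21 per unit sold, so supply becomes Qs = 2(P + 21) + 70.
Solving gives Q = 190 with buyers paying 39 and producers receiving 60 (the 21 wedge).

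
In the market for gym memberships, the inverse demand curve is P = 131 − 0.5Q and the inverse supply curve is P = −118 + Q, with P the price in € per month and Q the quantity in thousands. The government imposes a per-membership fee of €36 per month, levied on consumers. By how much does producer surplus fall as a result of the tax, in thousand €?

Producer surplus falls by €3696 thousand.

Inverting to Q(P) form: Qd = 262 − 2P; Qs = P + 118.
Before the tax: set 262 − 2P = P + 118 → P* = €48, Q* = 166.
With the tax collected from consumers, demand (in seller-price terms) shifts: Qd = 262 − 2(P + 36).
New equilibrium: consumers pay €60, suppliers receive €24, Q = 142. (Wedge: Pb − Ps = 36.)
ΔPS is the trapezoid between Q = 142 and Q = 166 of height €24: ½ · (166 + 142) · 24 = €3696.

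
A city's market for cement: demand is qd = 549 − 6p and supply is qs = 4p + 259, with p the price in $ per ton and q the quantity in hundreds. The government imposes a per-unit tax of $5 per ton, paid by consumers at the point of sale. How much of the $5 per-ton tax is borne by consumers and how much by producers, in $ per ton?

Without the tax, 549 − 6p = 4p + 259 gives 10p = 290, so p* = $29 and q* = 375.
With the tax collected from consumers, demand (in seller-price terms) shifts: qd = 549 − 6(p + 5).
New equilibrium: consumers pay $31, producers receive $26, q = 363. (Wedge: pb − ps = 5.)
Burden on consumers: $2; on producers: $3. (They sum to $5.)
The less price-elastic side of the market bears the larger share of a per-unit tax.

Consumers bear $2 per ton; producers bear $3 per ton.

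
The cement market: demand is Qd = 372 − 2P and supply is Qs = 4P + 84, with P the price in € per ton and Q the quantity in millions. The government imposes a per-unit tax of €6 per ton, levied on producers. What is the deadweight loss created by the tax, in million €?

Deadweight loss = €24 million.

Without the tax, 372 − 2P = 4P + 84 gives 6P = 288, so P* = €48 and Q* = 276.
With the tax collected from producers, supply shifts: Qs = 4(P − 6) + 84.
Solving gives Q = 268 with consumers paying €52 and producers receiving €46 (the €6 wedge).
Quantity falls by |ΔQ| = |276 − 268| = 8.
DWL = ½ · t · |ΔQ| = ½ · 6 · 8 = €24.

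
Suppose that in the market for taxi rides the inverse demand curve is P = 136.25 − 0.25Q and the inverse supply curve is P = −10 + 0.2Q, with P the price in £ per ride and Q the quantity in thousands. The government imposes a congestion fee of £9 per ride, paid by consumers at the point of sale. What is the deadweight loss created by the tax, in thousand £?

Inverting to Q(P) form: Qd = 545 − 4P; Qs = 5P + 50.
Without the tax, 545 − 4P = 5P + 50 gives 9P = 495, so P* = £55 and Q* = 325.
With the tax collected from consumers, demand (in seller-price terms) shifts: Qd = 545 − 4(P + 9).
New equilibrium: consumers pay £60, sellers receive £51, Q = 305. (Wedge: Pb − Ps = 9.)
Quantity falls by |ΔQ| = |325 − 305| = 20.
DWL = ½ · t · |ΔQ| = ½ · 9 · 20 = £90.

Deadweight loss = £90 thousand.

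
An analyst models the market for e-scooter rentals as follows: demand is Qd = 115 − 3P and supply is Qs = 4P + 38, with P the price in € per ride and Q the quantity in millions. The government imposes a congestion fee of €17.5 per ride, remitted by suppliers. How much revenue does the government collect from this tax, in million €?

Tax revenue = €910 million.

Before the tax: set 115 − 3P = 4P + 38 → P* = €11, Q* = 82.
With the tax collected from suppliers, supply shifts: Qs = 4(P − 17.5) + 38.
Solving gives Q = 52 with buyers paying €21 and suppliers receiving €3.5 (the €17.5 wedge).
Revenue = t · Q = 17.5 · 52 = €910.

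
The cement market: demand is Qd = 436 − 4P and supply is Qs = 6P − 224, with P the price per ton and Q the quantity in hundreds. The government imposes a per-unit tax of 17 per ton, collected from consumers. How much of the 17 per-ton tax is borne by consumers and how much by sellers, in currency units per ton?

Consumers bear 10.2 per ton; sellers bear 6.8 per ton.

Before the tax: set 436 − 4P = 6P − 224 → P* = 66, Q* = 172.
With the tax collected from consumers, demand (in seller-price terms) shifts: Qd = 436 − 4(P + 17).
Solving gives Q = 131.2 with consumers paying 76.2 and sellers receiving 59.2 (the 17 wedge).
Burden on consumers: 10.2; on sellers: 6.8. (They sum to 17.)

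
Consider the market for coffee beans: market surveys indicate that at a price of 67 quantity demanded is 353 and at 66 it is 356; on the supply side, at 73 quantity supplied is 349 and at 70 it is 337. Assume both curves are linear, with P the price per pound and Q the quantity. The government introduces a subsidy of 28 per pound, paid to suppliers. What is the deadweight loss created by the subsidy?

Demand slope: (356 − 353)/(66 − 67) = -3, so Qd = 554 − 3P.
Supply slope: (337 − 349)/(70 − 73) = 4, so Qs = 4P + 57.
Without the subsidy, 554 − 3P = 4P + 57 gives 7P = 497, so P* = 71 and Q* = 341.
With a per-unit subsidy paid to suppliers, each receives P + 28 per unit sold, so supply becomes Qs = 4(P + 28) + 57.
Solving gives Q = 389 with buyers paying 55 and suppliers receiving 83 (the 28 wedge).
Quantity rises by |ΔQ| = |341 − 389| = 48.
DWL = ½ · t · |ΔQ| = ½ · 28 · 48 = 672.

Deadweight loss = 672.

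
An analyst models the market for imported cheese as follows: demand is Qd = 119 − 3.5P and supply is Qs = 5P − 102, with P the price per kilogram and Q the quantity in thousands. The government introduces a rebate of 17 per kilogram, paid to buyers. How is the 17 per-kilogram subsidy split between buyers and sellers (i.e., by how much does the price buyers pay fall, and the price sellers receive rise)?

Buyers gain 10 per kilogram; sellers gain 7 per kilogram.

Without the subsidy, 119 − 3.5P = 5P − 102 gives 8.5P = 221, so P* = 26 and Q* = 28.
With a per-unit subsidy paid to buyers, each effectively pays P − 17, so demand becomes Qd = 119 − 3.5(P − 17).
Solving gives Q = 63 with buyers paying 16 and sellers receiving 33 (the 17 wedge).
Gain to buyers: 10; to sellers: 7. (They sum to 17.)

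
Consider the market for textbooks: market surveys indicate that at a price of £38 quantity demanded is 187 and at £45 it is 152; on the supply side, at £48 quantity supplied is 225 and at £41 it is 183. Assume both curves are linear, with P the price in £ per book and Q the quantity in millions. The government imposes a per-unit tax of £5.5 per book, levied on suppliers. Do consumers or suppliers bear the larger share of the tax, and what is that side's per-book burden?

Demand slope: (152 − 187)/(45 − 38) = -5, so Qd = 377 − 5P.
Supply slope: (183 − 225)/(41 − 48) = 6, so Qs = 6P − 63.
Without the tax, 377 − 5P = 6P − 63 gives 11P = 440, so P* = £40 and Q* = 177.
With the tax collected from suppliers, supply shifts: Qs = 6(P − 5.5) − 63.
New equilibrium: consumers pay £43, suppliers receive £37.5, Q = 162. (Wedge: Pb − Ps = 5.5.)
Per-book burden: consumers £3, suppliers £2.5.
Consumers take the larger share because demand is less price-elastic here (demand slope 5 vs supply slope 6).

Consumers bear the larger share: £3 per book.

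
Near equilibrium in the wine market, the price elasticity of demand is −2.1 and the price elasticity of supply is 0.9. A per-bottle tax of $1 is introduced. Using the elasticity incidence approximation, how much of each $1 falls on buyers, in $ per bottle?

Incidence ratio: buyers' share ≈ εs / (εs + |εd|) = 0.9 / (0.9 + 2.1) = 0.3.
So buyers bear ≈ 0.3 × $1 = $0.3; suppliers bear $0.7.

Buyers bear ≈ $0.3 per bottle.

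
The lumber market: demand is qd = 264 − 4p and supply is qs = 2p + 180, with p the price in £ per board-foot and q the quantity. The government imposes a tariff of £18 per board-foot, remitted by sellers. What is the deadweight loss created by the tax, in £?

Deadweight loss = £216.

Without the tax, 264 − 4p = 2p + 180 gives 6p = 84, so p* = £14 and q* = 208.
With the tax collected from sellers, supply shifts: qs = 2(p − 18) + 180.
New equilibrium: buyers pay £20, sellers receive £2, q = 184. (Wedge: pb − ps = 18.)
Quantity falls by |ΔQ| = |208 − 184| = 24.
DWL = ½ · t · |ΔQ| = ½ · 18 · 24 = £216.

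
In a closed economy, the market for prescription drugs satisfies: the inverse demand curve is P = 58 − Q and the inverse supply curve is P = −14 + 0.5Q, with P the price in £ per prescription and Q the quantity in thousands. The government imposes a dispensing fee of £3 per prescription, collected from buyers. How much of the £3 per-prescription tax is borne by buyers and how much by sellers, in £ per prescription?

Inverting to Q(P) form: Qd = 58 − P; Qs = 2P + 28.
Without the tax, 58 − P = 2P + 28 gives 3P = 30, so P* = £10 and Q* = 48.
With the tax collected from buyers, demand (in seller-price terms) shifts: Qd = 58 − (P + 3).
Solving gives Q = 46 with buyers paying £12 and sellers receiving £9 (the £3 wedge).
Burden on buyers: £2; on sellers: £1. (They sum to £3.)

Buyers bear £2 per prescription; sellers bear £1 per prescription.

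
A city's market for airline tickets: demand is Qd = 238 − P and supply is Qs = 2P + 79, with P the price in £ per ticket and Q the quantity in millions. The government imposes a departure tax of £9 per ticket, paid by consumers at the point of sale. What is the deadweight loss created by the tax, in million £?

Before the tax: set 238 − P = 2P + 79 → P* = £53, Q* = 185.
With the tax collected from consumers, demand (in seller-price terms) shifts: Qd = 238 − (P + 9).
Solving gives Q = 179 with consumers paying £59 and producers receiving £50 (the £9 wedge).
Quantity falls by |ΔQ| = |185 − 179| = 6.
DWL = ½ · t · |ΔQ| = ½ · 9 · 6 = £27.

Deadweight loss = £27 million.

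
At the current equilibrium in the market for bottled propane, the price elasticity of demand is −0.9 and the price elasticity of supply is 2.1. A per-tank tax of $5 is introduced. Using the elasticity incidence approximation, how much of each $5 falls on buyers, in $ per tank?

Incidence ratio: buyers' share ≈ εs / (εs + |εd|) = 2.1 / (2.1 + 0.9) = 0.7.
So buyers bear ≈ 0.7 × $5 = $3.5; sellers bear $1.5.

Buyers bear ≈ $3.5 per tank.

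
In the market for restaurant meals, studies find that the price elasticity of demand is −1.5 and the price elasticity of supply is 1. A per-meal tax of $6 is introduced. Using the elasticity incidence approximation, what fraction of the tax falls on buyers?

Incidence ratio: buyers' share ≈ εs / (εs + |εd|) = 1 / (1 + 1.5) = 0.4.
Supply is the less elastic side, so buyers bear the smaller share.

Buyers' share ≈ 0.4.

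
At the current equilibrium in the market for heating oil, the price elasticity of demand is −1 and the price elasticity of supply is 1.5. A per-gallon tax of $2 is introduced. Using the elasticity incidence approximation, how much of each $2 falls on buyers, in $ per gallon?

Buyers bear ≈ $1.2 per gallon.

Incidence ratio: buyers' share ≈ εs / (εs + |εd|) = 1.5 / (1.5 + 1) = 0.6.
So buyers bear ≈ 0.6 × $2 = $1.2; sellers bear $0.8.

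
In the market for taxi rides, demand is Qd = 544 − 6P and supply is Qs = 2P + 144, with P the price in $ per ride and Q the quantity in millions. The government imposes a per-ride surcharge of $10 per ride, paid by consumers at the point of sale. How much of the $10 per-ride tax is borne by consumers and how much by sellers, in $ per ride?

Before the tax: set 544 − 6P = 2P + 144 → P* = $50, Q* = 244.
With the tax collected from consumers, demand (in seller-price terms) shifts: Qd = 544 − 6(P + 10).
Solving gives Q = 229 with consumers paying $52.5 and sellers receiving $42.5 (the $10 wedge).
Burden on consumers: $2.5; on sellers: $7.5. (They sum to $10.)
The less price-elastic side of the market bears the larger share of a per-unit tax.

Consumers bear $2.5 per ride; sellers bear $7.5 per ride.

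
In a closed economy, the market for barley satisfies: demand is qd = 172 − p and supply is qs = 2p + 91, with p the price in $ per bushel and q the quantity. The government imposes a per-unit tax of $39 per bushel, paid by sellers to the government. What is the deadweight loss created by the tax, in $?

Deadweight loss = $507.

Without the tax, 172 − p = 2p + 91 gives 3p = 81, so p* = $27 and q* = 145.
With the tax collected from sellers, supply shifts: qs = 2(p − 39) + 91.
Solving gives q = 119 with buyers paying $53 and sellers receiving $14 (the $39 wedge).
Quantity falls by |ΔQ| = |145 − 119| = 26.
DWL = ½ · t · |ΔQ| = ½ · 39 · 26 = $507.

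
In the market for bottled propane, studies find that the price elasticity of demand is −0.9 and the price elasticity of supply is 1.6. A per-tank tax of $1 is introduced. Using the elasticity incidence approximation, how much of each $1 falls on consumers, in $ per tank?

Incidence ratio: consumers' share ≈ εs / (εs + |εd|) = 1.6 / (1.6 + 0.9) = 0.64.
So consumers bear ≈ 0.64 × $1 = $0.64; producers bear $0.36.

Consumers bear ≈ $0.64 per tank.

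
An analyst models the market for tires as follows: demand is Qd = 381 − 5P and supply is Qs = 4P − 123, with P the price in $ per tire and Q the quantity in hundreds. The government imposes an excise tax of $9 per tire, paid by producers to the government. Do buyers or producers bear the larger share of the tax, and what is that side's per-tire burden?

Without the tax, 381 − 5P = 4P − 123 gives 9P = 504, so P* = $56 and Q* = 101.
With the tax collected from producers, supply shifts: Qs = 4(P − 9) − 123.
Solving gives Q = 81 with buyers paying $60 and producers receiving $51 (the $9 wedge).
Per-tire burden: buyers $4, producers $5.
Producers take the larger share because supply is less price-elastic here (demand slope 5 vs supply slope 4).
The less price-elastic side of the market bears the larger share of a per-unit tax.

Producers bear the larger share: $5 per tire.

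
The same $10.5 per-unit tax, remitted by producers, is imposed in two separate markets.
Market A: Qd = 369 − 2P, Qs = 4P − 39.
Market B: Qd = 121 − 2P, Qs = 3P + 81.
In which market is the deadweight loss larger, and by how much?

Market A, by $7.35.

Market A: pre-tax P* = $68, Q* = 233; post-tax Q = 219; deadweight loss = $73.5.
Market B: pre-tax P* = $8, Q* = 105; post-tax Q = 92.4; deadweight loss = $66.15.
Difference: $73.5 vs $66.15 → market A is larger by $7.35.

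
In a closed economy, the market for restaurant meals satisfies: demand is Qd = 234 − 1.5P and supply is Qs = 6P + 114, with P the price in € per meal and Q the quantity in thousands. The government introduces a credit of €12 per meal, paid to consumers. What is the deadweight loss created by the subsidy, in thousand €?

Without the subsidy, 234 − 1.5P = 6P + 114 gives 7.5P = 120, so P* = €16 and Q* = 210.
With a per-unit subsidy paid to consumers, each effectively pays P − 12, so demand becomes Qd = 234 − 1.5(P − 12).
Solving gives Q = 224.4 with consumers paying €6.4 and sellers receiving €18.4 (the €12 wedge).
Quantity rises by |ΔQ| = |210 − 224.4| = 14.4.
DWL = ½ · t · |ΔQ| = ½ · 12 · 14.4 = €86.4.

Deadweight loss = €86.4 thousand.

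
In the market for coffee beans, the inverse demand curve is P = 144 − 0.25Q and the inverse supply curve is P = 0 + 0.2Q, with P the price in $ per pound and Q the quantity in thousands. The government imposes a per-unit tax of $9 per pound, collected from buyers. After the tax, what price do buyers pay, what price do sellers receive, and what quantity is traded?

Buyers pay $69; sellers receive $60; quantity = 300.

Inverting to Q(P) form: Qd = 576 − 4P; Qs = 5P.
Without the tax, 576 − 4P = 5P gives 9P = 576, so P* = $64 and Q* = 320.
With the tax collected from buyers, demand (in seller-price terms) shifts: Qd = 576 − 4(P + 9).
New equilibrium: buyers pay $69, sellers receive $60, Q = 300. (Wedge: Pb − Ps = 9.)
The less price-elastic side of the market bears the larger share of a per-unit tax.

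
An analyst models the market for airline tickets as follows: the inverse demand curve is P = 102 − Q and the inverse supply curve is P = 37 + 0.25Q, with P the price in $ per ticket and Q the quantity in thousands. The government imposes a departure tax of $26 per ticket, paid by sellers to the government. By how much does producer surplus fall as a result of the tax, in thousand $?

Inverting to Q(P) form: Qd = 102 − P; Qs = 4P − 148.
Before the tax: set 102 − P = 4P − 148 → P* = $50, Q* = 52.
With the tax collected from sellers, supply shifts: Qs = 4(P − 26) − 148.
Solving gives Q = 31.2 with buyers paying $70.8 and sellers receiving $44.8 (the $26 wedge).
ΔPS is the trapezoid between Q = 31.2 and Q = 52 of height $5.2: ½ · (52 + 31.2) · 5.2 = $216.32.

Producer surplus falls by $216.32 thousand.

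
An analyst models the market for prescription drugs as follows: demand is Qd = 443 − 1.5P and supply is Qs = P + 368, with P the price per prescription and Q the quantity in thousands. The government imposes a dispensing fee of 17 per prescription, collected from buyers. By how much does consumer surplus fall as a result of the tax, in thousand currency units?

Without the tax, 443 − 1.5P = P + 368 gives 2.5P = 75, so P* = 30 and Q* = 398.
With the tax collected from buyers, demand (in seller-price terms) shifts: Qd = 443 − 1.5(P + 17).
Solving gives Q = 387.8 with buyers paying 36.8 and producers receiving 19.8 (the 17 wedge).
ΔCS is the trapezoid between Q = 387.8 and Q = 398 of height 6.8: ½ · (398 + 387.8) · 6.8 = 2671.72.

Consumer surplus falls by 2671.72 thousand.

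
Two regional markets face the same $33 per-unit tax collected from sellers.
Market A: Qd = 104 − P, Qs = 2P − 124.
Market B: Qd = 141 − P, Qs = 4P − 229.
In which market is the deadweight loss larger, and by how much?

Market B, by $72.6.

Market A: pre-tax P* = $76, Q* = 28; post-tax Q = 6; deadweight loss = $363.
Market B: pre-tax P* = $74, Q* = 67; post-tax Q = 40.6; deadweight loss = $435.6.
Difference: $363 vs $435.6 → market B is larger by $72.6.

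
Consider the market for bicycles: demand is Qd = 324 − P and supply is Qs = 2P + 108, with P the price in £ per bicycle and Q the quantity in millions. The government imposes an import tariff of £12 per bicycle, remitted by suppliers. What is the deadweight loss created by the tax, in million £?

Before the tax: set 324 − P = 2P + 108 → P* = £72, Q* = 252.
With the tax collected from suppliers, supply shifts: Qs = 2(P − 12) + 108.
Solving gives Q = 244 with consumers paying £80 and suppliers receiving £68 (the £12 wedge).
Quantity falls by |ΔQ| = |252 − 244| = 8.
DWL = ½ · t · |ΔQ| = ½ · 12 · 8 = £48.

Deadweight loss = £48 million.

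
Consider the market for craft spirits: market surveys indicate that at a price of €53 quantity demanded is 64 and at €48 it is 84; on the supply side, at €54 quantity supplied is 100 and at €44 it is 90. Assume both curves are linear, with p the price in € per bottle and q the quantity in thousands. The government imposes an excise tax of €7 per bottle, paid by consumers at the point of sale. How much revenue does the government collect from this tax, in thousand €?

Demand slope: (84 − 64)/(48 − 53) = -4, so qd = 276 − 4p.
Supply slope: (90 − 100)/(44 − 54) = 1, so qs = p + 46.
Before the tax: set 276 − 4p = p + 46 → p* = €46, q* = 92.
With the tax collected from consumers, demand (in seller-price terms) shifts: qd = 276 − 4(p + 7).
New equilibrium: consumers pay €47.4, suppliers receive €40.4, q = 86.4. (Wedge: pb − ps = 7.)
Revenue = t · Q = 7 · 86.4 = €604.8.

Tax revenue = €604.8 thousand.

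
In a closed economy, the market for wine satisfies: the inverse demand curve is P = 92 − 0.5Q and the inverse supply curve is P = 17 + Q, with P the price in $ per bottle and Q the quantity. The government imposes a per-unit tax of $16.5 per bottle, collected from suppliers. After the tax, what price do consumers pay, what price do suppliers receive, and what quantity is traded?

Inverting to Q(P) form: Qd = 184 − 2P; Qs = P − 17.
Without the tax, 184 − 2P = P − 17 gives 3P = 201, so P* = $67 and Q* = 50.
With the tax collected from suppliers, supply shifts: Qs = (P − 16.5) − 17.
Solving gives Q = 39 with consumers paying $72.5 and suppliers receiving $56 (the $16.5 wedge).
The less price-elastic side of the market bears the larger share of a per-unit tax.

Consumers pay $72.5; suppliers receive $56; quantity = 39.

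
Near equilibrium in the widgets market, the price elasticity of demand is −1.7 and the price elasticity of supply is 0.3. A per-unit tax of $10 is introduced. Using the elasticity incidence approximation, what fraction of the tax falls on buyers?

Incidence ratio: buyers' share ≈ εs / (εs + |εd|) = 0.3 / (0.3 + 1.7) = 0.15.
Supply is the less elastic side, so buyers bear the smaller share.

Buyers' share ≈ 0.15.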